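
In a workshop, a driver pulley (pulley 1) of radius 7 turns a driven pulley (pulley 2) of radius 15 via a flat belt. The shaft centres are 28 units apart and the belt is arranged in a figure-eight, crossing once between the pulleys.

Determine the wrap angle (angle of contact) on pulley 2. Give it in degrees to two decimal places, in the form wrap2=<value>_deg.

wrap2=283.57_deg

crossed belt: β = asin((r1+r2)/C) = asin(22/28) = 51.7868°
wrap1 = wrap2 = π + 2β = 283.5736°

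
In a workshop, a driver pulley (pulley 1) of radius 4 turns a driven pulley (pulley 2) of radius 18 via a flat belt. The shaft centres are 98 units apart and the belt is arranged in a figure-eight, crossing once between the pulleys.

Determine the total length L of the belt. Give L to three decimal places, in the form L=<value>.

crossed belt: β = asin((r1+r2)/C) = asin(22/98) = 12.9729°
wrap1 = wrap2 = π + 2β = 205.9458°
tangent length = C·cosβ = 95.4987
L = (r1+r2)·wrap + 2·C·cosβ = 22·3.5944 + 2·95.4987 = 270.0749

L=270.075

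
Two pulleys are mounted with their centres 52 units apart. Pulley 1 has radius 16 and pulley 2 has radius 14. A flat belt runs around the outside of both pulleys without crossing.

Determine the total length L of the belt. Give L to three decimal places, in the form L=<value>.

L=198.325

open belt: β = asin((r2−r1)/C) = asin(-2/52) = -2.2042°
wrap1 = π − 2β = 184.4085°
wrap2 = π + 2β = 175.5915°
tangent length = C·cosβ = 51.9615
L = r1·wrap1 + r2·wrap2 + 2·C·cosβ = 16·3.2185 + 14·3.0647 + 2·51.9615 = 198.3247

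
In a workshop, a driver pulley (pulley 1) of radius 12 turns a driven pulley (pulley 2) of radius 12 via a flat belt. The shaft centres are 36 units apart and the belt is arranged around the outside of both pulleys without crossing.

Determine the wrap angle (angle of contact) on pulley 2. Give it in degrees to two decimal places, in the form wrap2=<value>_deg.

open belt: β = asin((r2−r1)/C) = asin(0/36) = 0.0000°
wrap1 = π − 2β = 180.0000°
wrap2 = π + 2β = 180.0000°

wrap2=180.00_deg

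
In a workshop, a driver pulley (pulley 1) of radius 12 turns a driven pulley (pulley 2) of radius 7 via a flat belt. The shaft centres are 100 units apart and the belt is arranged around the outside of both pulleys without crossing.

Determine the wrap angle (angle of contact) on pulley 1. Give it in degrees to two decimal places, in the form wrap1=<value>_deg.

open belt: β = asin((r2−r1)/C) = asin(-5/100) = -2.8660°
wrap1 = π − 2β = 185.7320°
wrap2 = π + 2β = 174.2680°

wrap1=185.73_deg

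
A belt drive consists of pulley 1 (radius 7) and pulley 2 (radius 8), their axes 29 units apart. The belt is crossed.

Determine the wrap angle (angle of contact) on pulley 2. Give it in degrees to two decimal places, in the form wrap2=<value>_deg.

wrap2=242.29_deg

crossed belt: β = asin((r1+r2)/C) = asin(15/29) = 31.1474°
wrap1 = wrap2 = π + 2β = 242.2948°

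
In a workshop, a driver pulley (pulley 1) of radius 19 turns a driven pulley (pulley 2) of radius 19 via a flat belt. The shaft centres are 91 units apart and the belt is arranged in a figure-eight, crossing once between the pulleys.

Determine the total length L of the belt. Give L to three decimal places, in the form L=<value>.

crossed belt: β = asin((r1+r2)/C) = asin(38/91) = 24.6820°
wrap1 = wrap2 = π + 2β = 229.3641°
tangent length = C·cosβ = 82.6862
L = (r1+r2)·wrap + 2·C·cosβ = 38·4.0032 + 2·82.6862 = 317.4923

L=317.492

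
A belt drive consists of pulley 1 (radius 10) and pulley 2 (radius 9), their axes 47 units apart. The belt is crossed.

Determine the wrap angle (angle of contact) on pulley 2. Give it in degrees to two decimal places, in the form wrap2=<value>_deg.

wrap2=227.69_deg

crossed belt: β = asin((r1+r2)/C) = asin(19/47) = 23.8445°
wrap1 = wrap2 = π + 2β = 227.6889°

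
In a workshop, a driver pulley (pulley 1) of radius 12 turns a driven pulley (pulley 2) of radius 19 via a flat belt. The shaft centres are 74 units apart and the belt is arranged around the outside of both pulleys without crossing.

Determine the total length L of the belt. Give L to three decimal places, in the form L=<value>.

open belt: β = asin((r2−r1)/C) = asin(7/74) = 5.4280°
wrap1 = π − 2β = 169.1440°
wrap2 = π + 2β = 190.8560°
tangent length = C·cosβ = 73.6682
L = r1·wrap1 + r2·wrap2 + 2·C·cosβ = 12·2.9521 + 19·3.3311 + 2·73.6682 = 246.0520

L=246.052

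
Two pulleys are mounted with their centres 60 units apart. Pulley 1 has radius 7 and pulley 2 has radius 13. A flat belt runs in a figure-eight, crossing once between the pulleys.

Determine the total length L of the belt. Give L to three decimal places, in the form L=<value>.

crossed belt: β = asin((r1+r2)/C) = asin(20/60) = 19.4712°
wrap1 = wrap2 = π + 2β = 218.9424°
tangent length = C·cosβ = 56.5685
L = (r1+r2)·wrap + 2·C·cosβ = 20·3.8213 + 2·56.5685 = 189.5624

L=189.562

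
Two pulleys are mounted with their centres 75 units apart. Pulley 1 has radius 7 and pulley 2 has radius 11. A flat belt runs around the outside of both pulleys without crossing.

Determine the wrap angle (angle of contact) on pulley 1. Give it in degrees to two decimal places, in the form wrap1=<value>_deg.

wrap1=173.89_deg

open belt: β = asin((r2−r1)/C) = asin(4/75) = 3.0572°
wrap1 = π − 2β = 173.8855°
wrap2 = π + 2β = 186.1145°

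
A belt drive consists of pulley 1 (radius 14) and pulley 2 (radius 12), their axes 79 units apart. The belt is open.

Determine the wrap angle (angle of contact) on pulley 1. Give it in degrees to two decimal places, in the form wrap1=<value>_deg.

open belt: β = asin((r2−r1)/C) = asin(-2/79) = -1.4507°
wrap1 = π − 2β = 182.9014°
wrap2 = π + 2β = 177.0986°

wrap1=182.90_deg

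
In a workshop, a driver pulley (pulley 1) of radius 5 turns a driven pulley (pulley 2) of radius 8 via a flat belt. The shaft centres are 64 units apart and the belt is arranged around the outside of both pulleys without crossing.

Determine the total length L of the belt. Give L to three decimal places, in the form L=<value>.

open belt: β = asin((r2−r1)/C) = asin(3/64) = 2.6867°
wrap1 = π − 2β = 174.6266°
wrap2 = π + 2β = 185.3734°
tangent length = C·cosβ = 63.9296
L = r1·wrap1 + r2·wrap2 + 2·C·cosβ = 5·3.0478 + 8·3.2354 + 2·63.9296 = 168.9814

L=168.981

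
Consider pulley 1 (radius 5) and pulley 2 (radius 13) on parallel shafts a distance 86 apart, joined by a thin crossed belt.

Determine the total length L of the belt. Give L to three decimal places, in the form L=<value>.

L=232.330

crossed belt: β = asin((r1+r2)/C) = asin(18/86) = 12.0815°
wrap1 = wrap2 = π + 2β = 204.1629°
tangent length = C·cosβ = 84.0952
L = (r1+r2)·wrap + 2·C·cosβ = 18·3.5633 + 2·84.0952 = 232.3300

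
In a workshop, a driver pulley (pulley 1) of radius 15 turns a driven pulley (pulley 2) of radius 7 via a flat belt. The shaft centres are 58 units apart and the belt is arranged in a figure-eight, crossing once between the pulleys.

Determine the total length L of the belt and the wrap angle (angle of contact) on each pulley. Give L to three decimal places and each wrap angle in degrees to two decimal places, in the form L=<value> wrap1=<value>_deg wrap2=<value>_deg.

L=193.565 wrap1=224.58_deg wrap2=224.58_deg

crossed belt: β = asin((r1+r2)/C) = asin(22/58) = 22.2910°
wrap1 = wrap2 = π + 2β = 224.5819°
tangent length = C·cosβ = 53.6656
L = (r1+r2)·wrap + 2·C·cosβ = 22·3.9197 + 2·53.6656 = 193.5645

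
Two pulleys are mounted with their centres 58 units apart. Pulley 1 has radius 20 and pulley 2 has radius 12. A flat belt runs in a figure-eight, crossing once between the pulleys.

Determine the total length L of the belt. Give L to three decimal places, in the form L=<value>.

L=234.682

crossed belt: β = asin((r1+r2)/C) = asin(32/58) = 33.4854°
wrap1 = wrap2 = π + 2β = 246.9708°
tangent length = C·cosβ = 48.3735
L = (r1+r2)·wrap + 2·C·cosβ = 32·4.3105 + 2·48.3735 = 234.6816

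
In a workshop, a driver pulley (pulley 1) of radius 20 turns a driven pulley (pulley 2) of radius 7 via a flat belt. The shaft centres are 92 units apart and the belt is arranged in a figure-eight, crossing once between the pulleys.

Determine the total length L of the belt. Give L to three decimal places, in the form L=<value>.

L=276.805

crossed belt: β = asin((r1+r2)/C) = asin(27/92) = 17.0663°
wrap1 = wrap2 = π + 2β = 214.1326°
tangent length = C·cosβ = 87.9488
L = (r1+r2)·wrap + 2·C·cosβ = 27·3.7373 + 2·87.9488 = 276.8053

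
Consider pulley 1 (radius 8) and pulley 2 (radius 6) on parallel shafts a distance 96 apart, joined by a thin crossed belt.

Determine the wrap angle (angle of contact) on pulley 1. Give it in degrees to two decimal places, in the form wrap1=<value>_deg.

crossed belt: β = asin((r1+r2)/C) = asin(14/96) = 8.3855°
wrap1 = wrap2 = π + 2β = 196.7711°

wrap1=196.77_deg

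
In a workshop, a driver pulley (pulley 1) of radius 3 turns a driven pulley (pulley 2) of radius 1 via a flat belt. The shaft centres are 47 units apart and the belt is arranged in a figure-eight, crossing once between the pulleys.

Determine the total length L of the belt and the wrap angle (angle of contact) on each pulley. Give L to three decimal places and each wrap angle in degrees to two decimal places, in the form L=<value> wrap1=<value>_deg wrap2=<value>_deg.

crossed belt: β = asin((r1+r2)/C) = asin(4/47) = 4.8821°
wrap1 = wrap2 = π + 2β = 189.7643°
tangent length = C·cosβ = 46.8295
L = (r1+r2)·wrap + 2·C·cosβ = 4·3.3120 + 2·46.8295 = 106.9070

L=106.907 wrap1=189.76_deg wrap2=189.76_deg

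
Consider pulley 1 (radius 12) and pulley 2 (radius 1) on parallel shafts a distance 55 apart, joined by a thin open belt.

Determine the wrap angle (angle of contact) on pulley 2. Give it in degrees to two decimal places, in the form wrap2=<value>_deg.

wrap2=156.93_deg

open belt: β = asin((r2−r1)/C) = asin(-11/55) = -11.5370°
wrap1 = π − 2β = 203.0739°
wrap2 = π + 2β = 156.9261°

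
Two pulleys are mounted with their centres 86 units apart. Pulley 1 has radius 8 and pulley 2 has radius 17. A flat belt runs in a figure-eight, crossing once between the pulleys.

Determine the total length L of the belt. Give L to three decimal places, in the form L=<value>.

L=257.860

crossed belt: β = asin((r1+r2)/C) = asin(25/86) = 16.8997°
wrap1 = wrap2 = π + 2β = 213.7995°
tangent length = C·cosβ = 82.2861
L = (r1+r2)·wrap + 2·C·cosβ = 25·3.7315 + 2·82.2861 = 257.8598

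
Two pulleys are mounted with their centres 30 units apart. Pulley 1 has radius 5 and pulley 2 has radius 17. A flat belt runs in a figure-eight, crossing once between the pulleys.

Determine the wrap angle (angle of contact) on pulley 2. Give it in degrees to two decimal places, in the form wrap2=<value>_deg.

crossed belt: β = asin((r1+r2)/C) = asin(22/30) = 47.1666°
wrap1 = wrap2 = π + 2β = 274.3331°

wrap2=274.33_deg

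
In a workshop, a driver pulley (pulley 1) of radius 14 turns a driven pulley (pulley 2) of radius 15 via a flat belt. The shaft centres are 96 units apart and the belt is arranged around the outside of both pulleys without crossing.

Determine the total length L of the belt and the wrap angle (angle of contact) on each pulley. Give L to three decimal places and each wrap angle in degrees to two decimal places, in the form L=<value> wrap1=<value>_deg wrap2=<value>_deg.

L=283.117 wrap1=178.81_deg wrap2=181.19_deg

open belt: β = asin((r2−r1)/C) = asin(1/96) = 0.5968°
wrap1 = π − 2β = 178.8063°
wrap2 = π + 2β = 181.1937°
tangent length = C·cosβ = 95.9948
L = r1·wrap1 + r2·wrap2 + 2·C·cosβ = 14·3.1208 + 15·3.1624 + 2·95.9948 = 283.1166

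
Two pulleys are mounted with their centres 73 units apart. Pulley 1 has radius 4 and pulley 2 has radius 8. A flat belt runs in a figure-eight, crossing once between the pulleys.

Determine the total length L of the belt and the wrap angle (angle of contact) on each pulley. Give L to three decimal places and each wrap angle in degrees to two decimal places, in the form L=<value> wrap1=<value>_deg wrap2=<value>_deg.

L=185.676 wrap1=198.92_deg wrap2=198.92_deg

crossed belt: β = asin((r1+r2)/C) = asin(12/73) = 9.4614°
wrap1 = wrap2 = π + 2β = 198.9229°
tangent length = C·cosβ = 72.0069
L = (r1+r2)·wrap + 2·C·cosβ = 12·3.4719 + 2·72.0069 = 185.6762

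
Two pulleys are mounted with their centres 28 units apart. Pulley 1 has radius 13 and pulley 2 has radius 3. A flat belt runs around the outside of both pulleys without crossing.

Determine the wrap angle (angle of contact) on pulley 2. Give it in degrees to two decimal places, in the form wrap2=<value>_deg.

wrap2=138.15_deg

open belt: β = asin((r2−r1)/C) = asin(-10/28) = -20.9248°
wrap1 = π − 2β = 221.8497°
wrap2 = π + 2β = 138.1503°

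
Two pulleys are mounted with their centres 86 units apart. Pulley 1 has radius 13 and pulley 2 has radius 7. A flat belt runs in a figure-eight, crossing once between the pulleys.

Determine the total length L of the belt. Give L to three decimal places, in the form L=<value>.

L=239.504

crossed belt: β = asin((r1+r2)/C) = asin(20/86) = 13.4477°
wrap1 = wrap2 = π + 2β = 206.8955°
tangent length = C·cosβ = 83.6421
L = (r1+r2)·wrap + 2·C·cosβ = 20·3.6110 + 2·83.6421 = 239.5043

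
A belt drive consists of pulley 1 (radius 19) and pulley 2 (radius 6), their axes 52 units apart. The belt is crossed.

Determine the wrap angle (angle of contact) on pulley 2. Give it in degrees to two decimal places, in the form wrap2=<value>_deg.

wrap2=237.47_deg

crossed belt: β = asin((r1+r2)/C) = asin(25/52) = 28.7357°
wrap1 = wrap2 = π + 2β = 237.4713°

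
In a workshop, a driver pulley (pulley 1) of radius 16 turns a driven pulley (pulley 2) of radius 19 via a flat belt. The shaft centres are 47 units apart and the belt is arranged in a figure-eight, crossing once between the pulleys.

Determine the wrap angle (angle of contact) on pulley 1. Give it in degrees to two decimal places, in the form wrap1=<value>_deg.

crossed belt: β = asin((r1+r2)/C) = asin(35/47) = 48.1317°
wrap1 = wrap2 = π + 2β = 276.2634°

wrap1=276.26_deg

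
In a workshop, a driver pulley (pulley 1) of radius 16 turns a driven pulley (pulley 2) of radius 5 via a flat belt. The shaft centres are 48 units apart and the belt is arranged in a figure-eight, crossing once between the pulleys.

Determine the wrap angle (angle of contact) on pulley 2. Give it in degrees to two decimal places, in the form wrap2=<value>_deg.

wrap2=231.89_deg

crossed belt: β = asin((r1+r2)/C) = asin(21/48) = 25.9445°
wrap1 = wrap2 = π + 2β = 231.8890°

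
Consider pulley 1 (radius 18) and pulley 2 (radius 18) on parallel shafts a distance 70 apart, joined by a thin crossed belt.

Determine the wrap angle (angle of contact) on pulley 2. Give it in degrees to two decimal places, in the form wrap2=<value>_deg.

crossed belt: β = asin((r1+r2)/C) = asin(36/70) = 30.9497°
wrap1 = wrap2 = π + 2β = 241.8994°

wrap2=241.90_deg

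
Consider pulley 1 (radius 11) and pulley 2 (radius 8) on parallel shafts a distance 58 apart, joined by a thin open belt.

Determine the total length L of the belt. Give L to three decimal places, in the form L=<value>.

L=175.845

open belt: β = asin((r2−r1)/C) = asin(-3/58) = -2.9649°
wrap1 = π − 2β = 185.9298°
wrap2 = π + 2β = 174.0702°
tangent length = C·cosβ = 57.9224
L = r1·wrap1 + r2·wrap2 + 2·C·cosβ = 11·3.2451 + 8·3.0381 + 2·57.9224 = 175.8455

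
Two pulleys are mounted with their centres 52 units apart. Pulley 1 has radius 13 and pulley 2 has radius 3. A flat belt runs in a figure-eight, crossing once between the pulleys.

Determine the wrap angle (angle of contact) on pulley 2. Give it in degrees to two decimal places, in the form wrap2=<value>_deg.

wrap2=215.84_deg

crossed belt: β = asin((r1+r2)/C) = asin(16/52) = 17.9202°
wrap1 = wrap2 = π + 2β = 215.8404°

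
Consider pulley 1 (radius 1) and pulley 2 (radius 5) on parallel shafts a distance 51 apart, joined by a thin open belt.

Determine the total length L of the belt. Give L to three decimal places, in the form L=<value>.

L=121.163

open belt: β = asin((r2−r1)/C) = asin(4/51) = 4.4984°
wrap1 = π − 2β = 171.0032°
wrap2 = π + 2β = 188.9968°
tangent length = C·cosβ = 50.8429
L = r1·wrap1 + r2·wrap2 + 2·C·cosβ = 1·2.9846 + 5·3.2986 + 2·50.8429 = 121.1634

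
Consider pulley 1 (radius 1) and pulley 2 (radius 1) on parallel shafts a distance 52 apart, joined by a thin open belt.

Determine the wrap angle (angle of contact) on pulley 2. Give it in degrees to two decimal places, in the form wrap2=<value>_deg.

open belt: β = asin((r2−r1)/C) = asin(0/52) = 0.0000°
wrap1 = π − 2β = 180.0000°
wrap2 = π + 2β = 180.0000°

wrap2=180.00_deg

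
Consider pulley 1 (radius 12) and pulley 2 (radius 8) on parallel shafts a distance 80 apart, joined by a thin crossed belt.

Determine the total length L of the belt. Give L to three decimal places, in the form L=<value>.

crossed belt: β = asin((r1+r2)/C) = asin(20/80) = 14.4775°
wrap1 = wrap2 = π + 2β = 208.9550°
tangent length = C·cosβ = 77.4597
L = (r1+r2)·wrap + 2·C·cosβ = 20·3.6470 + 2·77.4597 = 227.8584

L=227.858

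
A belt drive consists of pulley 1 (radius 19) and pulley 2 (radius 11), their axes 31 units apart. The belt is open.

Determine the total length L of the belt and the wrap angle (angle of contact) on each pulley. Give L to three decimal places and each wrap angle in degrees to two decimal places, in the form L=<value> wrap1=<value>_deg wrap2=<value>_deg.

open belt: β = asin((r2−r1)/C) = asin(-8/31) = -14.9552°
wrap1 = π − 2β = 209.9105°
wrap2 = π + 2β = 150.0895°
tangent length = C·cosβ = 29.9500
L = r1·wrap1 + r2·wrap2 + 2·C·cosβ = 19·3.6636 + 11·2.6196 + 2·29.9500 = 158.3240

L=158.324 wrap1=209.91_deg wrap2=150.09_deg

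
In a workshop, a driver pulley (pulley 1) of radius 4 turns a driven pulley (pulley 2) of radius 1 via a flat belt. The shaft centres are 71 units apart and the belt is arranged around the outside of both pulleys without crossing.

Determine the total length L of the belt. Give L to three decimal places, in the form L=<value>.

open belt: β = asin((r2−r1)/C) = asin(-3/71) = -2.4217°
wrap1 = π − 2β = 184.8433°
wrap2 = π + 2β = 175.1567°
tangent length = C·cosβ = 70.9366
L = r1·wrap1 + r2·wrap2 + 2·C·cosβ = 4·3.2261 + 1·3.0571 + 2·70.9366 = 157.8347

L=157.835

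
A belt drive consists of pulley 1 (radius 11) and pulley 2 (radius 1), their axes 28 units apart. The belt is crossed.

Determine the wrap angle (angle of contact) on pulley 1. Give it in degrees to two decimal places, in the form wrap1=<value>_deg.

crossed belt: β = asin((r1+r2)/C) = asin(12/28) = 25.3769°
wrap1 = wrap2 = π + 2β = 230.7539°

wrap1=230.75_deg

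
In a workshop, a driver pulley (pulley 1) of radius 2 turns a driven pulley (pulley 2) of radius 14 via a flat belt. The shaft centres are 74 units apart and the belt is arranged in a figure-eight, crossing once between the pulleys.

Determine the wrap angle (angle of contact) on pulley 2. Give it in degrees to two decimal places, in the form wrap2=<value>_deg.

crossed belt: β = asin((r1+r2)/C) = asin(16/74) = 12.4869°
wrap1 = wrap2 = π + 2β = 204.9738°

wrap2=204.97_deg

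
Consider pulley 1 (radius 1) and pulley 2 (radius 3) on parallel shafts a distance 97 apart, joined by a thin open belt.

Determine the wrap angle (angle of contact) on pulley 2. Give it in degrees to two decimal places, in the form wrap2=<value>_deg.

open belt: β = asin((r2−r1)/C) = asin(2/97) = 1.1814°
wrap1 = π − 2β = 177.6371°
wrap2 = π + 2β = 182.3629°

wrap2=182.36_deg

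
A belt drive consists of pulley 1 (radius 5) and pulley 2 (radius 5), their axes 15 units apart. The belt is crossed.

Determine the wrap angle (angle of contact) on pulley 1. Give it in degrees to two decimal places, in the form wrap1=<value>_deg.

crossed belt: β = asin((r1+r2)/C) = asin(10/15) = 41.8103°
wrap1 = wrap2 = π + 2β = 263.6206°

wrap1=263.62_deg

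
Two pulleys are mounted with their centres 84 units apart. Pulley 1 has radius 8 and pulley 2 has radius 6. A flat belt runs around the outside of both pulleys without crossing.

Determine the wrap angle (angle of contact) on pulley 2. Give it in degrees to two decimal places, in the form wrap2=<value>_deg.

open belt: β = asin((r2−r1)/C) = asin(-2/84) = -1.3643°
wrap1 = π − 2β = 182.7286°
wrap2 = π + 2β = 177.2714°

wrap2=177.27_deg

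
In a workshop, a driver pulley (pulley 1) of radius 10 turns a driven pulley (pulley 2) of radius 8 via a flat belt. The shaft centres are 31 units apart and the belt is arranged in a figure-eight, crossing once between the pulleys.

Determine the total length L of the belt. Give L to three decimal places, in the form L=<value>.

L=129.329

crossed belt: β = asin((r1+r2)/C) = asin(18/31) = 35.4959°
wrap1 = wrap2 = π + 2β = 250.9919°
tangent length = C·cosβ = 25.2389
L = (r1+r2)·wrap + 2·C·cosβ = 18·4.3806 + 2·25.2389 = 129.3291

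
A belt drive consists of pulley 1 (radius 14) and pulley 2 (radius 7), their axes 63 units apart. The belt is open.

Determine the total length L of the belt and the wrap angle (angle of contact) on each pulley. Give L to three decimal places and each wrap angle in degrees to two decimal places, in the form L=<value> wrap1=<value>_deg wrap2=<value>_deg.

L=192.752 wrap1=192.76_deg wrap2=167.24_deg

open belt: β = asin((r2−r1)/C) = asin(-7/63) = -6.3794°
wrap1 = π − 2β = 192.7587°
wrap2 = π + 2β = 167.2413°
tangent length = C·cosβ = 62.6099
L = r1·wrap1 + r2·wrap2 + 2·C·cosβ = 14·3.3643 + 7·2.9189 + 2·62.6099 = 192.7520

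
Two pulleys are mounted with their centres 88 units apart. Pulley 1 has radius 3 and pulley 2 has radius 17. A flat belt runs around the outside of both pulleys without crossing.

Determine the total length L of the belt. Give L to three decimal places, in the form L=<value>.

L=241.064

open belt: β = asin((r2−r1)/C) = asin(14/88) = 9.1541°
wrap1 = π − 2β = 161.6917°
wrap2 = π + 2β = 198.3083°
tangent length = C·cosβ = 86.8792
L = r1·wrap1 + r2·wrap2 + 2·C·cosβ = 3·2.8221 + 17·3.4611 + 2·86.8792 = 241.0639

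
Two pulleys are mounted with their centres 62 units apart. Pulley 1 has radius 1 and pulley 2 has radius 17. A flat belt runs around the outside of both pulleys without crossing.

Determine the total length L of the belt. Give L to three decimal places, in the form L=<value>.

L=184.701

open belt: β = asin((r2−r1)/C) = asin(16/62) = 14.9552°
wrap1 = π − 2β = 150.0895°
wrap2 = π + 2β = 209.9105°
tangent length = C·cosβ = 59.8999
L = r1·wrap1 + r2·wrap2 + 2·C·cosβ = 1·2.6196 + 17·3.6636 + 2·59.8999 = 184.7011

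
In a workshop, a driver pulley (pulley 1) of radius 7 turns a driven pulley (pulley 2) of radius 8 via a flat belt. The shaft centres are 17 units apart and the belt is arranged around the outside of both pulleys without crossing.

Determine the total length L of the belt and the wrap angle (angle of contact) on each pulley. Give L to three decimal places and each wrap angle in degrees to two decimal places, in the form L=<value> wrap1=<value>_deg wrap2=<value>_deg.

L=81.183 wrap1=173.26_deg wrap2=186.74_deg

open belt: β = asin((r2−r1)/C) = asin(1/17) = 3.3723°
wrap1 = π − 2β = 173.2554°
wrap2 = π + 2β = 186.7446°
tangent length = C·cosβ = 16.9706
L = r1·wrap1 + r2·wrap2 + 2·C·cosβ = 7·3.0239 + 8·3.2593 + 2·16.9706 = 81.1827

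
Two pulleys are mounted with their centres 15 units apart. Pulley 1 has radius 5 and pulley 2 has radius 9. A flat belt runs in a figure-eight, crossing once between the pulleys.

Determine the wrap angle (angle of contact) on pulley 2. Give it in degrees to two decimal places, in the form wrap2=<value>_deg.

wrap2=317.92_deg

crossed belt: β = asin((r1+r2)/C) = asin(14/15) = 68.9605°
wrap1 = wrap2 = π + 2β = 317.9211°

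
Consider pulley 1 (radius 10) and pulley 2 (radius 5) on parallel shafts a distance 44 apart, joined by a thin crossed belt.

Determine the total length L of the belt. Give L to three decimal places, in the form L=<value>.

crossed belt: β = asin((r1+r2)/C) = asin(15/44) = 19.9323°
wrap1 = wrap2 = π + 2β = 219.8645°
tangent length = C·cosβ = 41.3642
L = (r1+r2)·wrap + 2·C·cosβ = 15·3.8374 + 2·41.3642 = 140.2889

L=140.289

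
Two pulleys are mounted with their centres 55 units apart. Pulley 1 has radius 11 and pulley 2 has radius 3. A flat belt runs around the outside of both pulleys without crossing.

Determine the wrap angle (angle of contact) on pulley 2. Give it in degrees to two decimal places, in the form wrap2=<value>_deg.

wrap2=163.27_deg

open belt: β = asin((r2−r1)/C) = asin(-8/55) = -8.3636°
wrap1 = π − 2β = 196.7272°
wrap2 = π + 2β = 163.2728°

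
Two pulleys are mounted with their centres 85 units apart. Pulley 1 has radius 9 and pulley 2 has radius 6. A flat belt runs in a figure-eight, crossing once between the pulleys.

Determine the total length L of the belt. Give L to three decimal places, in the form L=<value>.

L=219.778

crossed belt: β = asin((r1+r2)/C) = asin(15/85) = 10.1642°
wrap1 = wrap2 = π + 2β = 200.3285°
tangent length = C·cosβ = 83.6660
L = (r1+r2)·wrap + 2·C·cosβ = 15·3.4964 + 2·83.6660 = 219.7779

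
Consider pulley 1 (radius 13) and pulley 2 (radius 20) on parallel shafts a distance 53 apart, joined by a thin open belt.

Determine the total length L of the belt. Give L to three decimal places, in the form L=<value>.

L=210.598

open belt: β = asin((r2−r1)/C) = asin(7/53) = 7.5895°
wrap1 = π − 2β = 164.8209°
wrap2 = π + 2β = 195.1791°
tangent length = C·cosβ = 52.5357
L = r1·wrap1 + r2·wrap2 + 2·C·cosβ = 13·2.8767 + 20·3.4065 + 2·52.5357 = 210.5984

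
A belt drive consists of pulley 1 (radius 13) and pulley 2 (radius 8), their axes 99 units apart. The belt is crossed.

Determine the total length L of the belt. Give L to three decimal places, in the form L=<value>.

L=268.445

crossed belt: β = asin((r1+r2)/C) = asin(21/99) = 12.2467°
wrap1 = wrap2 = π + 2β = 204.4934°
tangent length = C·cosβ = 96.7471
L = (r1+r2)·wrap + 2·C·cosβ = 21·3.5691 + 2·96.7471 = 268.4449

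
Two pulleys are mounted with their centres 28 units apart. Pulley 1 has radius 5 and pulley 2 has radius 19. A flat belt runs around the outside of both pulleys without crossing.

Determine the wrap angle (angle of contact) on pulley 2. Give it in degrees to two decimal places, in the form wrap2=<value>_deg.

open belt: β = asin((r2−r1)/C) = asin(14/28) = 30.0000°
wrap1 = π − 2β = 120.0000°
wrap2 = π + 2β = 240.0000°

wrap2=240.00_deg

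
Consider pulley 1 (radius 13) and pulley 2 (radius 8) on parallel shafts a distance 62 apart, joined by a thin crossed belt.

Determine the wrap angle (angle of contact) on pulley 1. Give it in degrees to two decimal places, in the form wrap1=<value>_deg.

crossed belt: β = asin((r1+r2)/C) = asin(21/62) = 19.7983°
wrap1 = wrap2 = π + 2β = 219.5966°

wrap1=219.60_deg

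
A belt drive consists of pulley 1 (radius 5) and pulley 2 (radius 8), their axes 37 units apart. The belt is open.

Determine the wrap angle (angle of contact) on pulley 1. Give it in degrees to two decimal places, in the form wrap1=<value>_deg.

open belt: β = asin((r2−r1)/C) = asin(3/37) = 4.6507°
wrap1 = π − 2β = 170.6986°
wrap2 = π + 2β = 189.3014°

wrap1=170.70_deg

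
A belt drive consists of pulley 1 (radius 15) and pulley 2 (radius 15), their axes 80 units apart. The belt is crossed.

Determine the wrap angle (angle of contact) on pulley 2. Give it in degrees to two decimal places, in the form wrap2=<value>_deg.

wrap2=224.05_deg

crossed belt: β = asin((r1+r2)/C) = asin(30/80) = 22.0243°
wrap1 = wrap2 = π + 2β = 224.0486°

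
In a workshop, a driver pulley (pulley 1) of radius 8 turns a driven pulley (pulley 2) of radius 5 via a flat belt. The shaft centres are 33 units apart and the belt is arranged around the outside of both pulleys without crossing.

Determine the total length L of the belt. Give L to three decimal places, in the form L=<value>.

open belt: β = asin((r2−r1)/C) = asin(-3/33) = -5.2159°
wrap1 = π − 2β = 190.4318°
wrap2 = π + 2β = 169.5682°
tangent length = C·cosβ = 32.8634
L = r1·wrap1 + r2·wrap2 + 2·C·cosβ = 8·3.3237 + 5·2.9595 + 2·32.8634 = 107.1136

L=107.114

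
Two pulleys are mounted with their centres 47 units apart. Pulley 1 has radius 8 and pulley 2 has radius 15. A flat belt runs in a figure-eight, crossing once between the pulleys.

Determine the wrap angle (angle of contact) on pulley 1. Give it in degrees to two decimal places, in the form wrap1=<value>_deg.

wrap1=238.60_deg

crossed belt: β = asin((r1+r2)/C) = asin(23/47) = 29.2986°
wrap1 = wrap2 = π + 2β = 238.5973°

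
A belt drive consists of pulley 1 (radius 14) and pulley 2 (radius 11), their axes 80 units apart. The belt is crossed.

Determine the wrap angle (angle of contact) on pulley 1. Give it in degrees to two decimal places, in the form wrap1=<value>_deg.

wrap1=216.42_deg

crossed belt: β = asin((r1+r2)/C) = asin(25/80) = 18.2100°
wrap1 = wrap2 = π + 2β = 216.4199°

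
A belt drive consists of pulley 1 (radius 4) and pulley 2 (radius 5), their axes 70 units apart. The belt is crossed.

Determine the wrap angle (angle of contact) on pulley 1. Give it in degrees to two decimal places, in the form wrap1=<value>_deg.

crossed belt: β = asin((r1+r2)/C) = asin(9/70) = 7.3870°
wrap1 = wrap2 = π + 2β = 194.7741°

wrap1=194.77_deg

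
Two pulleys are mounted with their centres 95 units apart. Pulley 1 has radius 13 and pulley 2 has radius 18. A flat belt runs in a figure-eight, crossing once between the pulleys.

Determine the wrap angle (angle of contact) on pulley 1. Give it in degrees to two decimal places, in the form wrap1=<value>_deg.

crossed belt: β = asin((r1+r2)/C) = asin(31/95) = 19.0453°
wrap1 = wrap2 = π + 2β = 218.0906°

wrap1=218.09_deg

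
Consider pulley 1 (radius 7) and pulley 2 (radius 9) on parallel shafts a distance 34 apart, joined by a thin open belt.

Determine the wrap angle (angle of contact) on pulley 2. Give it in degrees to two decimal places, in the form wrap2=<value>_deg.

open belt: β = asin((r2−r1)/C) = asin(2/34) = 3.3723°
wrap1 = π − 2β = 173.2554°
wrap2 = π + 2β = 186.7446°

wrap2=186.74_deg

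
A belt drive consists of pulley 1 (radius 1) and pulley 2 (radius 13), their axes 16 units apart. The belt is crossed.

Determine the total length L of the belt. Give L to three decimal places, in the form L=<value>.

crossed belt: β = asin((r1+r2)/C) = asin(14/16) = 61.0450°
wrap1 = wrap2 = π + 2β = 302.0900°
tangent length = C·cosβ = 7.7460
L = (r1+r2)·wrap + 2·C·cosβ = 14·5.2725 + 2·7.7460 = 89.3064

L=89.306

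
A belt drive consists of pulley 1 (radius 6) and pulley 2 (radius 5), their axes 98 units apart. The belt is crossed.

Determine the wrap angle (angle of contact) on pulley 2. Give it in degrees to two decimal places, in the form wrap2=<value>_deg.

wrap2=192.89_deg

crossed belt: β = asin((r1+r2)/C) = asin(11/98) = 6.4447°
wrap1 = wrap2 = π + 2β = 192.8895°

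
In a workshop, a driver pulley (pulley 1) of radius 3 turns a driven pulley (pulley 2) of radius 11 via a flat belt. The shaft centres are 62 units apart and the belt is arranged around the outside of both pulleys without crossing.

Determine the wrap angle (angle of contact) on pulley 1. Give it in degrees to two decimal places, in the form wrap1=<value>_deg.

wrap1=165.17_deg

open belt: β = asin((r2−r1)/C) = asin(8/62) = 7.4137°
wrap1 = π − 2β = 165.1727°
wrap2 = π + 2β = 194.8273°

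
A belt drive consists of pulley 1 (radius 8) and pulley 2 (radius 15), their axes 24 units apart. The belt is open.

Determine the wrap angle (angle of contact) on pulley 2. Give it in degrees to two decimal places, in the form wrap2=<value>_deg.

open belt: β = asin((r2−r1)/C) = asin(7/24) = 16.9578°
wrap1 = π − 2β = 146.0845°
wrap2 = π + 2β = 213.9155°

wrap2=213.92_deg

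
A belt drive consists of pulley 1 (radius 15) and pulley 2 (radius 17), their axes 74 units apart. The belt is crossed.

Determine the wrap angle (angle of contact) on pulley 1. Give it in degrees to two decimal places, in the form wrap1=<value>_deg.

crossed belt: β = asin((r1+r2)/C) = asin(32/74) = 25.6220°
wrap1 = wrap2 = π + 2β = 231.2441°

wrap1=231.24_deg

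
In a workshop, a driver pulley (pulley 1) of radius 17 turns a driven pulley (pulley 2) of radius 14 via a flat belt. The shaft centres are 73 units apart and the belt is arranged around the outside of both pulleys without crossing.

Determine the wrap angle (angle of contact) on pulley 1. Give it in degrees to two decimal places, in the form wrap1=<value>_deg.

wrap1=184.71_deg

open belt: β = asin((r2−r1)/C) = asin(-3/73) = -2.3553°
wrap1 = π − 2β = 184.7106°
wrap2 = π + 2β = 175.2894°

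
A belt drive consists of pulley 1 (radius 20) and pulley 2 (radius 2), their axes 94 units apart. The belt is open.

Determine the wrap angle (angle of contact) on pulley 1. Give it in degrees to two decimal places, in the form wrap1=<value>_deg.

wrap1=202.08_deg

open belt: β = asin((r2−r1)/C) = asin(-18/94) = -11.0397°
wrap1 = π − 2β = 202.0794°
wrap2 = π + 2β = 157.9206°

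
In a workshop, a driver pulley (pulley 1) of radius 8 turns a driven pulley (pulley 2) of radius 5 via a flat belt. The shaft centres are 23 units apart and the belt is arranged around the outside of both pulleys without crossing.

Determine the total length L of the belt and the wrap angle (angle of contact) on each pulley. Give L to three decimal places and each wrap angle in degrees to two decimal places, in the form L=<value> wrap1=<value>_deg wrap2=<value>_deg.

L=87.233 wrap1=194.99_deg wrap2=165.01_deg

open belt: β = asin((r2−r1)/C) = asin(-3/23) = -7.4947°
wrap1 = π − 2β = 194.9894°
wrap2 = π + 2β = 165.0106°
tangent length = C·cosβ = 22.8035
L = r1·wrap1 + r2·wrap2 + 2·C·cosβ = 8·3.4032 + 5·2.8800 + 2·22.8035 = 87.2326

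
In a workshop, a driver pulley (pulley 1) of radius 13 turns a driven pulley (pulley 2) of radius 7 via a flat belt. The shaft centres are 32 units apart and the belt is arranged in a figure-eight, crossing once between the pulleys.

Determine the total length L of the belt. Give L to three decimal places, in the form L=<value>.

crossed belt: β = asin((r1+r2)/C) = asin(20/32) = 38.6822°
wrap1 = wrap2 = π + 2β = 257.3644°
tangent length = C·cosβ = 24.9800
L = (r1+r2)·wrap + 2·C·cosβ = 20·4.4919 + 2·24.9800 = 139.7971

L=139.797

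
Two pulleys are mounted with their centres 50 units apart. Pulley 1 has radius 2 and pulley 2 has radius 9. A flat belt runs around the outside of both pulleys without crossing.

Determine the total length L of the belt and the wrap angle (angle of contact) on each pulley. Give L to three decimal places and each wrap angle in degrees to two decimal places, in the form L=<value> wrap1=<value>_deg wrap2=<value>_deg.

open belt: β = asin((r2−r1)/C) = asin(7/50) = 8.0478°
wrap1 = π − 2β = 163.9043°
wrap2 = π + 2β = 196.0957°
tangent length = C·cosβ = 49.5076
L = r1·wrap1 + r2·wrap2 + 2·C·cosβ = 2·2.8607 + 9·3.4225 + 2·49.5076 = 135.5391

L=135.539 wrap1=163.90_deg wrap2=196.10_deg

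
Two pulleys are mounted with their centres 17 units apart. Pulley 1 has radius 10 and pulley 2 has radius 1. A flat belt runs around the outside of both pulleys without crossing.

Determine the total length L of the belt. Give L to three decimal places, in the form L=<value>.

L=73.444

open belt: β = asin((r2−r1)/C) = asin(-9/17) = -31.9657°
wrap1 = π − 2β = 243.9314°
wrap2 = π + 2β = 116.0686°
tangent length = C·cosβ = 14.4222
L = r1·wrap1 + r2·wrap2 + 2·C·cosβ = 10·4.2574 + 1·2.0258 + 2·14.4222 = 73.4443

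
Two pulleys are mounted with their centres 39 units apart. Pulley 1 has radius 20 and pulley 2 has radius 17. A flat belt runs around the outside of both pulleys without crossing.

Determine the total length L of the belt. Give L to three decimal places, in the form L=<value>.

L=194.470

open belt: β = asin((r2−r1)/C) = asin(-3/39) = -4.4117°
wrap1 = π − 2β = 188.8235°
wrap2 = π + 2β = 171.1765°
tangent length = C·cosβ = 38.8844
L = r1·wrap1 + r2·wrap2 + 2·C·cosβ = 20·3.2956 + 17·2.9876 + 2·38.8844 = 194.4698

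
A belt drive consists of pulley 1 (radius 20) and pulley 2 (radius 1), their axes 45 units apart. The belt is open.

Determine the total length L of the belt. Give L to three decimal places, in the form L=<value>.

L=164.122

open belt: β = asin((r2−r1)/C) = asin(-19/45) = -24.9750°
wrap1 = π − 2β = 229.9499°
wrap2 = π + 2β = 130.0501°
tangent length = C·cosβ = 40.7922
L = r1·wrap1 + r2·wrap2 + 2·C·cosβ = 20·4.0134 + 1·2.2698 + 2·40.7922 = 164.1218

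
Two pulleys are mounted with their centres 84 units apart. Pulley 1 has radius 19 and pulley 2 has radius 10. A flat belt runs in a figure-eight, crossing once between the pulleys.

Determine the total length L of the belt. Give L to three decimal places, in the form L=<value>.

crossed belt: β = asin((r1+r2)/C) = asin(29/84) = 20.1963°
wrap1 = wrap2 = π + 2β = 220.3927°
tangent length = C·cosβ = 78.8353
L = (r1+r2)·wrap + 2·C·cosβ = 29·3.8466 + 2·78.8353 = 269.2213

L=269.221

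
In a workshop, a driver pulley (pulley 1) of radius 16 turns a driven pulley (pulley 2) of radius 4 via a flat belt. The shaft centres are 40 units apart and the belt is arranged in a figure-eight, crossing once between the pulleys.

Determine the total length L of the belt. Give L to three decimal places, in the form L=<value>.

crossed belt: β = asin((r1+r2)/C) = asin(20/40) = 30.0000°
wrap1 = wrap2 = π + 2β = 240.0000°
tangent length = C·cosβ = 34.6410
L = (r1+r2)·wrap + 2·C·cosβ = 20·4.1888 + 2·34.6410 = 153.0578

L=153.058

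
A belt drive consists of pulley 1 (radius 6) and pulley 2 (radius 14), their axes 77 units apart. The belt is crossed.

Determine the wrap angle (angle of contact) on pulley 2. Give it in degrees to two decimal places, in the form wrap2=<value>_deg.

crossed belt: β = asin((r1+r2)/C) = asin(20/77) = 15.0547°
wrap1 = wrap2 = π + 2β = 210.1093°

wrap2=210.11_deg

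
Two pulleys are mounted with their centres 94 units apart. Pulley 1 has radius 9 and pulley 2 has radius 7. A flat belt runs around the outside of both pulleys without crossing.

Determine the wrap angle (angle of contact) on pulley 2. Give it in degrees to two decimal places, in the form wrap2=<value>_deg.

open belt: β = asin((r2−r1)/C) = asin(-2/94) = -1.2192°
wrap1 = π − 2β = 182.4383°
wrap2 = π + 2β = 177.5617°

wrap2=177.56_deg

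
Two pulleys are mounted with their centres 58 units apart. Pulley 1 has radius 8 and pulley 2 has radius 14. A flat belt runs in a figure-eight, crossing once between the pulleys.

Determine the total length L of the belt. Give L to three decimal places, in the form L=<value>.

crossed belt: β = asin((r1+r2)/C) = asin(22/58) = 22.2910°
wrap1 = wrap2 = π + 2β = 224.5819°
tangent length = C·cosβ = 53.6656
L = (r1+r2)·wrap + 2·C·cosβ = 22·3.9197 + 2·53.6656 = 193.5645

L=193.565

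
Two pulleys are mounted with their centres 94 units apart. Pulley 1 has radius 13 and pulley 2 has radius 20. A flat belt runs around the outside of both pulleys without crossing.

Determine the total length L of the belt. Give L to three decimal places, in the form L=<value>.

L=292.194

open belt: β = asin((r2−r1)/C) = asin(7/94) = 4.2707°
wrap1 = π − 2β = 171.4587°
wrap2 = π + 2β = 188.5413°
tangent length = C·cosβ = 93.7390
L = r1·wrap1 + r2·wrap2 + 2·C·cosβ = 13·2.9925 + 20·3.2907 + 2·93.7390 = 292.1941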